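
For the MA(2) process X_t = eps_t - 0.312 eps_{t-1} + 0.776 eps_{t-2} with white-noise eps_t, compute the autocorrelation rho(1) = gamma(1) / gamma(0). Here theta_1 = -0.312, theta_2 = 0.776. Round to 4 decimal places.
\rho(1) = -0.3260

For an MA(q) process with theta_0 = 1, the autocovariance is
  gamma(k) = sigma^2 * sum_{i=0..q-k} theta_i * theta_{i+k},
and rho(k) = gamma(k) / gamma(0). Sigma^2 cancels.
  numerator   = (1)*(-0.312) + (-0.312)*(0.776) = -0.554112.
  denominator = (1)^2 + (-0.312)^2 + (0.776)^2 = 1.69952.
  rho(1) = -0.554112 / 1.69952 = -0.3260.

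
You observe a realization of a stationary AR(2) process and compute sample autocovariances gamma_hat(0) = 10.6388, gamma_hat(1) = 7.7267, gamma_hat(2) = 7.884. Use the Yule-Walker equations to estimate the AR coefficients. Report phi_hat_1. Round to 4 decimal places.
\hat\phi_{1} = 0.3980

The Yule-Walker equations for an AR(p) process read, in matrix form,
  Gamma_p phi = r_p,   with   (Gamma_p)_{ij} = gamma(|i - j|),
                       (r_p)_i = gamma(i),   i,j = 1..p.
Substitute the sample gammas (Toeplitz matrix and right-hand side of size 2):
  Gamma_p = [[10.6388, 7.7267], [7.7267, 10.6388]]
  r_p     = [7.7267, 7.884]
Written out:
  10.6388 phi_1 + 7.7267 phi_2 = 7.7267
  7.7267 phi_1 + 10.6388 phi_2 = 7.884
Solve by Cramer's rule:
  det = gamma(0)^2 - gamma(1)^2 = (10.6388)^2 - (7.7267)^2 = 113.18406544 - 59.70189289 = 53.48217255
  phi_hat_1 = [gamma(1) gamma(0) - gamma(1) gamma(2)] / det = [(7.7267)(10.6388) - (7.7267)(7.884)] / 53.48217255 = 21.28551316 / 53.48217255 = 0.398
  phi_hat_2 = [gamma(0) gamma(2) - gamma(1)^2] / det = [(10.6388)(7.884) - (7.7267)^2] / 53.48217255 = 24.17440631 / 53.48217255 = 0.452
So phi_hat = [0.3980, 0.4520].
Therefore phi_hat_1 = 0.3980.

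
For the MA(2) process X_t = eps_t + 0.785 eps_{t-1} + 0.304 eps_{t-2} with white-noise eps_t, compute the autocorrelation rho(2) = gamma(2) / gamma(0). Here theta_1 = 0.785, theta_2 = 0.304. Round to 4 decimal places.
\rho(2) = 0.1779

For an MA(q) process with theta_0 = 1, the autocovariance is
  gamma(k) = sigma^2 * sum_{i=0..q-k} theta_i * theta_{i+k},
and rho(k) = gamma(k) / gamma(0). Sigma^2 cancels.
  numerator   = (1)*(0.304) = 0.304.
  denominator = (1)^2 + (0.785)^2 + (0.304)^2 = 1.708641.
  rho(2) = 0.304 / 1.708641 = 0.1779.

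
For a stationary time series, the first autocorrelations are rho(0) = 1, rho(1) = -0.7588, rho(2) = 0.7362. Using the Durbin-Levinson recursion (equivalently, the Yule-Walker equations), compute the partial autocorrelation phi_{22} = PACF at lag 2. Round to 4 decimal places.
\phi_{22} = 0.3782

The PACF at lag k is phi_{kk}, the last component of the solution
to the Yule-Walker system G_k phi = r_k where
  (G_k)_{ij} = rho(|i - j|), (r_k)_i = rho(i), i,j = 1..k.
Equivalently, Durbin-Levinson gives phi_{kk} iteratively:
  phi_{11} = rho(1)
  phi_{kk} = [rho(k) - sum_{j=1..k-1} phi_{k-1,j} rho(k-j)]
            / [1 - sum_{j=1..k-1} phi_{k-1,j} rho(j)],
  phi_{k,j} = phi_{k-1,j} - phi_{kk} phi_{k-1,k-j},  j = 1..k-1.
Step k = 1:
  phi_11 = rho(1) = -0.7588.
Step k = 2:
  phi_22 = [rho(2) - phi_11 rho(1)] / [1 - phi_11 rho(1)] = [0.7362 - (-0.7588)(-0.7588)] / [1 - (-0.7588)(-0.7588)]
         = 0.16042256 / 0.42422256 = 0.3782.
Therefore phi_{22} = 0.3782.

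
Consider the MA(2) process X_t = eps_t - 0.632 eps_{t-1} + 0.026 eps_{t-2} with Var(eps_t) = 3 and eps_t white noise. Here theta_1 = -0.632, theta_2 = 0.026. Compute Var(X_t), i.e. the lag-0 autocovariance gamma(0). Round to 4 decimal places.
\gamma(0) = 4.2003

For an MA(q) process X_t = eps_t + sum_i theta_i eps_{t-i} with
Var(eps_t) = sigma^2, the variance is
  gamma(0) = sigma^2 * (1 + sum_i theta_i^2).
  sum_i theta_i^2 = (-0.632)^2 + (0.026)^2 = 0.399424 + 0.000676 = 0.4001.
  gamma(0) = 3 * (1 + 0.4001) = 3 * 1.4001 = 4.2003.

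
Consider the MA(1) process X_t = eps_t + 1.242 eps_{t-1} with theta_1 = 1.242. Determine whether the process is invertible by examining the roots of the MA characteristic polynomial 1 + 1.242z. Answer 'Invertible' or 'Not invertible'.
\text{Not invertible}

The MA(q) characteristic polynomial is P(z) = 1 + 1.242z.
Invertibility requires all roots to lie outside the unit circle, i.e. |z| > 1 for every root.
This is linear in z: 1 + (1.242) z = 0  =>  z = -1/(1.242) = -0.805153,  |z| = 0.805153.
Moduli of all roots: 0.8052.
All moduli strictly greater than 1? No.
Verdict: Not invertible.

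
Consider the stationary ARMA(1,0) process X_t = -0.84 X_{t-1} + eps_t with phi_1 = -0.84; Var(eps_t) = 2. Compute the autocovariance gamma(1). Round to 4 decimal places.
\gamma(1) = -5.7065

Multiply the model equation by X_{t-k} and take expectations. With theta_0 = psi_0 = 1 and psi_j the MA(infinity) weights, this gives
  gamma(k) - sum_i phi_i gamma(k-i) = c_k,
  c_k = sigma^2 * sum_{j=k..q} theta_j psi_{j-k}   (c_k = 0 for k > q),
using gamma(-m) = gamma(m).
Pure AR (q = 0): c_0 = sigma^2 = 2, c_k = 0 for k >= 1.
Equations for k = 0 and k = 1 (AR order 1):
  gamma(0) = phi_1 gamma(1) + c_0
  gamma(1) = phi_1 gamma(0) + c_1
Substituting the second into the first: gamma(0) (1 - phi_1^2) = c_0 + phi_1 c_1, so
  gamma(0) = c_0 / (1 - phi_1^2) = 2 / (1 - (-0.84)^2) = 2 / 0.2944 = 6.793478.
  gamma(1) = phi_1 gamma(0) = (-0.84)(6.793478) = -5.706522.
Therefore gamma(1) = -5.7065 (to 4 decimal places).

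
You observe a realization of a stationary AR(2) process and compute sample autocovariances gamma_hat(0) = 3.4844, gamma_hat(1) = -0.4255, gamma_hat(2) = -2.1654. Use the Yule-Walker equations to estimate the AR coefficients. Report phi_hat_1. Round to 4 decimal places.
\hat\phi_{1} = -0.2010

The Yule-Walker equations for an AR(p) process read, in matrix form,
  Gamma_p phi = r_p,   with   (Gamma_p)_{ij} = gamma(|i - j|),
                       (r_p)_i = gamma(i),   i,j = 1..p.
Substitute the sample gammas (Toeplitz matrix and right-hand side of size 2):
  Gamma_p = [[3.4844, -0.4255], [-0.4255, 3.4844]]
  r_p     = [-0.4255, -2.1654]
Written out:
  3.4844 phi_1 - 0.4255 phi_2 = -0.4255
  -0.4255 phi_1 + 3.4844 phi_2 = -2.1654
Solve by Cramer's rule:
  det = gamma(0)^2 - gamma(1)^2 = (3.4844)^2 - (-0.4255)^2 = 12.14104336 - 0.18105025 = 11.95999311
  phi_hat_1 = [gamma(1) gamma(0) - gamma(1) gamma(2)] / det = [(-0.4255)(3.4844) - (-0.4255)(-2.1654)] / 11.95999311 = -2.4039899 / 11.95999311 = -0.201
  phi_hat_2 = [gamma(0) gamma(2) - gamma(1)^2] / det = [(3.4844)(-2.1654) - (-0.4255)^2] / 11.95999311 = -7.72617001 / 11.95999311 = -0.646
So phi_hat = [-0.2010, -0.6460].
Therefore phi_hat_1 = -0.2010.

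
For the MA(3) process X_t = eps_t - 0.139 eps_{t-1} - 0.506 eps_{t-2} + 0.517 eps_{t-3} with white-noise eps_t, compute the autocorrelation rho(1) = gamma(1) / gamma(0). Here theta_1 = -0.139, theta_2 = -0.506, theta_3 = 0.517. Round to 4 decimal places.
\rho(1) = -0.2141

For an MA(q) process with theta_0 = 1, the autocovariance is
  gamma(k) = sigma^2 * sum_{i=0..q-k} theta_i * theta_{i+k},
and rho(k) = gamma(k) / gamma(0). Sigma^2 cancels.
  numerator   = (1)*(-0.139) + (-0.139)*(-0.506) + (-0.506)*(0.517) = -0.330268.
  denominator = (1)^2 + (-0.139)^2 + (-0.506)^2 + (0.517)^2 = 1.542646.
  rho(1) = -0.330268 / 1.542646 = -0.2141.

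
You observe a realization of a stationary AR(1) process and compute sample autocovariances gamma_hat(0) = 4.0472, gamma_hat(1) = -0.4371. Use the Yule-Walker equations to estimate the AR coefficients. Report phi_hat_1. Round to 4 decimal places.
\hat\phi_{1} = -0.1080

The Yule-Walker equations for an AR(p) process read, in matrix form,
  Gamma_p phi = r_p,   with   (Gamma_p)_{ij} = gamma(|i - j|),
                       (r_p)_i = gamma(i),   i,j = 1..p.
Substitute the sample gammas (Toeplitz matrix and right-hand side of size 1):
  Gamma_p = [[4.0472]]
  r_p     = [-0.4371]
With p = 1 this is the single equation gamma(0) phi_1 = gamma(1):
  phi_hat_1 = gamma(1) / gamma(0) = -0.4371 / 4.0472 = -0.1080.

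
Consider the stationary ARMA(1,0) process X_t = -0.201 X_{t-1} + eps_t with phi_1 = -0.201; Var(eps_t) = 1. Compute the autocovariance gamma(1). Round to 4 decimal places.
\gamma(1) = -0.2095

Multiply the model equation by X_{t-k} and take expectations. With theta_0 = psi_0 = 1 and psi_j the MA(infinity) weights, this gives
  gamma(k) - sum_i phi_i gamma(k-i) = c_k,
  c_k = sigma^2 * sum_{j=k..q} theta_j psi_{j-k}   (c_k = 0 for k > q),
using gamma(-m) = gamma(m).
Pure AR (q = 0): c_0 = sigma^2 = 1, c_k = 0 for k >= 1.
Equations for k = 0 and k = 1 (AR order 1):
  gamma(0) = phi_1 gamma(1) + c_0
  gamma(1) = phi_1 gamma(0) + c_1
Substituting the second into the first: gamma(0) (1 - phi_1^2) = c_0 + phi_1 c_1, so
  gamma(0) = c_0 / (1 - phi_1^2) = 1 / (1 - (-0.201)^2) = 1 / 0.959599 = 1.042102.
  gamma(1) = phi_1 gamma(0) = (-0.201)(1.042102) = -0.209462.
Therefore gamma(1) = -0.2095 (to 4 decimal places).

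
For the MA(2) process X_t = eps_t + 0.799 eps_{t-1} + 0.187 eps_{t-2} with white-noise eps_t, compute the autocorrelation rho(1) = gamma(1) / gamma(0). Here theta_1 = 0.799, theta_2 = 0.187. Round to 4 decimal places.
\rho(1) = 0.5668

For an MA(q) process with theta_0 = 1, the autocovariance is
  gamma(k) = sigma^2 * sum_{i=0..q-k} theta_i * theta_{i+k},
and rho(k) = gamma(k) / gamma(0). Sigma^2 cancels.
  numerator   = (1)*(0.799) + (0.799)*(0.187) = 0.948413.
  denominator = (1)^2 + (0.799)^2 + (0.187)^2 = 1.67337.
  rho(1) = 0.948413 / 1.67337 = 0.5668.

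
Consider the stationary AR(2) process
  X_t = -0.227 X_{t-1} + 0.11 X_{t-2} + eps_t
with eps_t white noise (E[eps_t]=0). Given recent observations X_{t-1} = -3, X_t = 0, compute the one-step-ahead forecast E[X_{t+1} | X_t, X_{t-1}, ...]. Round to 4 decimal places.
E[X_{t+1} \mid \mathcal F_t] = -0.3300

For an AR(p) model X_t = c + sum_i phi_i X_{t-i} + eps_t, the
one-step-ahead conditional mean is
  E[X_{t+1} | X_t, ...] = c + sum_i phi_i X_{t+1-i}.
Substitute known values:
  E[X_{t+1} | ...] = (-0.227) * (0) + (0.11) * (-3)
                   = -0.3300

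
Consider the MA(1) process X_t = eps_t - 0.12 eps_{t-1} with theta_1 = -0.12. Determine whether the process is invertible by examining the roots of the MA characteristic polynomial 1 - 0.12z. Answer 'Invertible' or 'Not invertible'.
\text{Invertible}

The MA(q) characteristic polynomial is P(z) = 1 - 0.12z.
Invertibility requires all roots to lie outside the unit circle, i.e. |z| > 1 for every root.
This is linear in z: 1 + (-0.12) z = 0  =>  z = -1/(-0.12) = 8.333333,  |z| = 8.333333.
Moduli of all roots: 8.3333.
All moduli strictly greater than 1? Yes.
Verdict: Invertible.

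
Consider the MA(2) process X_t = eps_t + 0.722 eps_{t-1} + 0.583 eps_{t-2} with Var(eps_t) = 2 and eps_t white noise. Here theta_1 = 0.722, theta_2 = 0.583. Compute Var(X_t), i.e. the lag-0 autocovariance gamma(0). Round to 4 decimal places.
\gamma(0) = 3.7223

For an MA(q) process X_t = eps_t + sum_i theta_i eps_{t-i} with
Var(eps_t) = sigma^2, the variance is
  gamma(0) = sigma^2 * (1 + sum_i theta_i^2).
  sum_i theta_i^2 = (0.722)^2 + (0.583)^2 = 0.521284 + 0.339889 = 0.861173.
  gamma(0) = 2 * (1 + 0.861173) = 2 * 1.861173 = 3.722346, which rounds to 3.7223.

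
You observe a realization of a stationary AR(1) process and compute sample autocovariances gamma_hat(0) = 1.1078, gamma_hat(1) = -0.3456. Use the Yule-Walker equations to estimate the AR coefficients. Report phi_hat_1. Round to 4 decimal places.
\hat\phi_{1} = -0.3120

The Yule-Walker equations for an AR(p) process read, in matrix form,
  Gamma_p phi = r_p,   with   (Gamma_p)_{ij} = gamma(|i - j|),
                       (r_p)_i = gamma(i),   i,j = 1..p.
Substitute the sample gammas (Toeplitz matrix and right-hand side of size 1):
  Gamma_p = [[1.1078]]
  r_p     = [-0.3456]
With p = 1 this is the single equation gamma(0) phi_1 = gamma(1):
  phi_hat_1 = gamma(1) / gamma(0) = -0.3456 / 1.1078 = -0.3120.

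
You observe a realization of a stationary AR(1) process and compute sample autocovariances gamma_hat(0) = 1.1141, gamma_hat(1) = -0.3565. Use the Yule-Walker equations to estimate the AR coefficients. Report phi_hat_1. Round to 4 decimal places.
\hat\phi_{1} = -0.3200

The Yule-Walker equations for an AR(p) process read, in matrix form,
  Gamma_p phi = r_p,   with   (Gamma_p)_{ij} = gamma(|i - j|),
                       (r_p)_i = gamma(i),   i,j = 1..p.
Substitute the sample gammas (Toeplitz matrix and right-hand side of size 1):
  Gamma_p = [[1.1141]]
  r_p     = [-0.3565]
With p = 1 this is the single equation gamma(0) phi_1 = gamma(1):
  phi_hat_1 = gamma(1) / gamma(0) = -0.3565 / 1.1141 = -0.3200.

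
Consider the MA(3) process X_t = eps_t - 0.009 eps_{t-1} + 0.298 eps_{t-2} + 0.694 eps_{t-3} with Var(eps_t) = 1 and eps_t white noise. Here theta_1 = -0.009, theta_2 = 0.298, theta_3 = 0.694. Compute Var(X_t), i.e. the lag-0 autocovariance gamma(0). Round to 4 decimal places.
\gamma(0) = 1.5705

For an MA(q) process X_t = eps_t + sum_i theta_i eps_{t-i} with
Var(eps_t) = sigma^2, the variance is
  gamma(0) = sigma^2 * (1 + sum_i theta_i^2).
  sum_i theta_i^2 = (-0.009)^2 + (0.298)^2 + (0.694)^2 = 0.000081 + 0.088804 + 0.481636 = 0.570521.
  gamma(0) = 1 * (1 + 0.570521) = 1 * 1.570521 = 1.570521, which rounds to 1.5705.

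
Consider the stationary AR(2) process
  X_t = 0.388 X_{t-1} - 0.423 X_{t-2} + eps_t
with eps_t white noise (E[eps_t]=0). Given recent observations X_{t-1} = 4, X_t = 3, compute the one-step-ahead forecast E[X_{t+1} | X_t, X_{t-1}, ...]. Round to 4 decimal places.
E[X_{t+1} \mid \mathcal F_t] = -0.5280

For an AR(p) model X_t = c + sum_i phi_i X_{t-i} + eps_t, the
one-step-ahead conditional mean is
  E[X_{t+1} | X_t, ...] = c + sum_i phi_i X_{t+1-i}.
Substitute known values:
  E[X_{t+1} | ...] = (0.388) * (3) + (-0.423) * (4)
                   = -0.5280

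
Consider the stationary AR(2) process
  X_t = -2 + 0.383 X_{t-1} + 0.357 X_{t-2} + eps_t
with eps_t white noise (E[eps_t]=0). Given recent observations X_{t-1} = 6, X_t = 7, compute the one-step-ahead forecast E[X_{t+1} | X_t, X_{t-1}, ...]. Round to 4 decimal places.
E[X_{t+1} \mid \mathcal F_t] = 2.8230

For an AR(p) model X_t = c + sum_i phi_i X_{t-i} + eps_t, the
one-step-ahead conditional mean is
  E[X_{t+1} | X_t, ...] = c + sum_i phi_i X_{t+1-i}.
Substitute known values:
  E[X_{t+1} | ...] = -2 + (0.383) * (7) + (0.357) * (6)
                   = 2.8230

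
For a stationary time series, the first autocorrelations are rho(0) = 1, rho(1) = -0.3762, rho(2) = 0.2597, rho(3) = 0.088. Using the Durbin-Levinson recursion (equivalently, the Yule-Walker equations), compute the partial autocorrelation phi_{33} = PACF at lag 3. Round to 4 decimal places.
\phi_{33} = 0.2660

The PACF at lag k is phi_{kk}, the last component of the solution
to the Yule-Walker system G_k phi = r_k where
  (G_k)_{ij} = rho(|i - j|), (r_k)_i = rho(i), i,j = 1..k.
Equivalently, Durbin-Levinson gives phi_{kk} iteratively:
  phi_{11} = rho(1)
  phi_{kk} = [rho(k) - sum_{j=1..k-1} phi_{k-1,j} rho(k-j)]
            / [1 - sum_{j=1..k-1} phi_{k-1,j} rho(j)],
  phi_{k,j} = phi_{k-1,j} - phi_{kk} phi_{k-1,k-j},  j = 1..k-1.
Step k = 1:
  phi_11 = rho(1) = -0.3762.
Step k = 2:
  phi_22 = [rho(2) - phi_11 rho(1)] / [1 - phi_11 rho(1)] = [0.2597 - (-0.3762)(-0.3762)] / [1 - (-0.3762)(-0.3762)]
         = 0.11817356 / 0.85847356 = 0.137655.
  Update: phi_21 = phi_11 - phi_22 phi_11 = -0.3762 - (0.137655)(-0.3762) = -0.324414.
Step k = 3:
  phi_33 = [rho(3) - phi_21 rho(2) - phi_22 rho(1)] / [1 - phi_21 rho(1) - phi_22 rho(2)]
    numerator   = 0.088 - (-0.324414)(0.2597) - (0.137655)(-0.3762) = 0.2240363
    denominator = 1 - (-0.324414)(-0.3762) - (0.137655)(0.2597) = 0.84220633
  phi_33 = 0.2240363 / 0.84220633 = 0.266.
Therefore phi_{33} = 0.2660.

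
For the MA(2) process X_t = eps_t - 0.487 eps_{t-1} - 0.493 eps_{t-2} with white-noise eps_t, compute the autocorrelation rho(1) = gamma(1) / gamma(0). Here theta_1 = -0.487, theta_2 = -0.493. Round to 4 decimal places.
\rho(1) = -0.1668

For an MA(q) process with theta_0 = 1, the autocovariance is
  gamma(k) = sigma^2 * sum_{i=0..q-k} theta_i * theta_{i+k},
and rho(k) = gamma(k) / gamma(0). Sigma^2 cancels.
  numerator   = (1)*(-0.487) + (-0.487)*(-0.493) = -0.246909.
  denominator = (1)^2 + (-0.487)^2 + (-0.493)^2 = 1.480218.
  rho(1) = -0.246909 / 1.480218 = -0.1668.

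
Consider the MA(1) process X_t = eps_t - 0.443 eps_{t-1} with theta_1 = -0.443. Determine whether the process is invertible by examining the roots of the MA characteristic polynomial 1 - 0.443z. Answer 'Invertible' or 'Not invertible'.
\text{Invertible}

The MA(q) characteristic polynomial is P(z) = 1 - 0.443z.
Invertibility requires all roots to lie outside the unit circle, i.e. |z| > 1 for every root.
This is linear in z: 1 + (-0.443) z = 0  =>  z = -1/(-0.443) = 2.257336,  |z| = 2.257336.
Moduli of all roots: 2.2573.
All moduli strictly greater than 1? Yes.
Verdict: Invertible.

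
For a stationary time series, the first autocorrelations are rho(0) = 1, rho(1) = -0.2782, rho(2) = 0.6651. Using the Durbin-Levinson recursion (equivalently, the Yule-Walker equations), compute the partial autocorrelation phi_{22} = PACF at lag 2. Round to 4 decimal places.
\phi_{22} = 0.6370

The PACF at lag k is phi_{kk}, the last component of the solution
to the Yule-Walker system G_k phi = r_k where
  (G_k)_{ij} = rho(|i - j|), (r_k)_i = rho(i), i,j = 1..k.
Equivalently, Durbin-Levinson gives phi_{kk} iteratively:
  phi_{11} = rho(1)
  phi_{kk} = [rho(k) - sum_{j=1..k-1} phi_{k-1,j} rho(k-j)]
            / [1 - sum_{j=1..k-1} phi_{k-1,j} rho(j)],
  phi_{k,j} = phi_{k-1,j} - phi_{kk} phi_{k-1,k-j},  j = 1..k-1.
Step k = 1:
  phi_11 = rho(1) = -0.2782.
Step k = 2:
  phi_22 = [rho(2) - phi_11 rho(1)] / [1 - phi_11 rho(1)] = [0.6651 - (-0.2782)(-0.2782)] / [1 - (-0.2782)(-0.2782)]
         = 0.58770476 / 0.92260476 = 0.637.
Therefore phi_{22} = 0.6370.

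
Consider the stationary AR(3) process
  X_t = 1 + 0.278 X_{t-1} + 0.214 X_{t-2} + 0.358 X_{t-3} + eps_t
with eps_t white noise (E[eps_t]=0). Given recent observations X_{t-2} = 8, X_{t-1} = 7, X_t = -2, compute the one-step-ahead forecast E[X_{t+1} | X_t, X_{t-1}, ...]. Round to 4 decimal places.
E[X_{t+1} \mid \mathcal F_t] = 4.8060

For an AR(p) model X_t = c + sum_i phi_i X_{t-i} + eps_t, the
one-step-ahead conditional mean is
  E[X_{t+1} | X_t, ...] = c + sum_i phi_i X_{t+1-i}.
Substitute known values:
  E[X_{t+1} | ...] = 1 + (0.278) * (-2) + (0.214) * (7) + (0.358) * (8)
                   = 4.8060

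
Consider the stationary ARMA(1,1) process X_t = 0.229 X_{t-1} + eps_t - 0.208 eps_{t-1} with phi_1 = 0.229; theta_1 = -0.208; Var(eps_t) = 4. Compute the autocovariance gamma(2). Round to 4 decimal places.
\gamma(2) = 0.0193

Multiply the model equation by X_{t-k} and take expectations. With theta_0 = psi_0 = 1 and psi_j the MA(infinity) weights, this gives
  gamma(k) - sum_i phi_i gamma(k-i) = c_k,
  c_k = sigma^2 * sum_{j=k..q} theta_j psi_{j-k}   (c_k = 0 for k > q),
using gamma(-m) = gamma(m).
psi-weights needed (psi_j = theta_j + sum_i phi_i psi_{j-i}):
  psi_1 = theta_1 + phi_1 = -0.208 + (0.229) = 0.021
Right-hand sides:
  c_0 = sigma^2 (1 + theta_1 psi_1) = 4 * (1 + (-0.208)(0.021)) = 4 * 0.995632 = 3.982528
  c_1 = sigma^2 theta_1 = 4 * (-0.208) = -0.832
  c_2 = 0
Equations for k = 0 and k = 1 (AR order 1):
  gamma(0) = phi_1 gamma(1) + c_0
  gamma(1) = phi_1 gamma(0) + c_1
Substituting the second into the first: gamma(0) (1 - phi_1^2) = c_0 + phi_1 c_1, so
  gamma(0) = (c_0 + phi_1 c_1) / (1 - phi_1^2) = (3.982528 + (0.229)(-0.832)) / (1 - (0.229)^2) = 3.792 / 0.947559 = 4.001862.
  gamma(1) = phi_1 gamma(0) + c_1 = (0.229)(4.001862) + (-0.832) = 0.084426.
For k = 2 (> q): gamma(2) = phi_1 gamma(1) = (0.229)(0.084426) = 0.019334.
Therefore gamma(2) = 0.0193 (to 4 decimal places).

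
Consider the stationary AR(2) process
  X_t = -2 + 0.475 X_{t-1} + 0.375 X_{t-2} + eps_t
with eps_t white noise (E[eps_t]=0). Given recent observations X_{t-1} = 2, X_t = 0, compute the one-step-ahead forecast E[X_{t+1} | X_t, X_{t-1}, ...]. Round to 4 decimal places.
E[X_{t+1} \mid \mathcal F_t] = -1.2500

For an AR(p) model X_t = c + sum_i phi_i X_{t-i} + eps_t, the
one-step-ahead conditional mean is
  E[X_{t+1} | X_t, ...] = c + sum_i phi_i X_{t+1-i}.
Substitute known values:
  E[X_{t+1} | ...] = -2 + (0.475) * (0) + (0.375) * (2)
                   = -1.2500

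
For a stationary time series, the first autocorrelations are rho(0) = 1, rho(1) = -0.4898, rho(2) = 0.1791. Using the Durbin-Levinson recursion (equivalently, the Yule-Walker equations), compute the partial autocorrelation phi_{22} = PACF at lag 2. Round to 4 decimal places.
\phi_{22} = -0.0800

The PACF at lag k is phi_{kk}, the last component of the solution
to the Yule-Walker system G_k phi = r_k where
  (G_k)_{ij} = rho(|i - j|), (r_k)_i = rho(i), i,j = 1..k.
Equivalently, Durbin-Levinson gives phi_{kk} iteratively:
  phi_{11} = rho(1)
  phi_{kk} = [rho(k) - sum_{j=1..k-1} phi_{k-1,j} rho(k-j)]
            / [1 - sum_{j=1..k-1} phi_{k-1,j} rho(j)],
  phi_{k,j} = phi_{k-1,j} - phi_{kk} phi_{k-1,k-j},  j = 1..k-1.
Step k = 1:
  phi_11 = rho(1) = -0.4898.
Step k = 2:
  phi_22 = [rho(2) - phi_11 rho(1)] / [1 - phi_11 rho(1)] = [0.1791 - (-0.4898)(-0.4898)] / [1 - (-0.4898)(-0.4898)]
         = -0.06080404 / 0.76009596 = -0.08.
Therefore phi_{22} = -0.0800.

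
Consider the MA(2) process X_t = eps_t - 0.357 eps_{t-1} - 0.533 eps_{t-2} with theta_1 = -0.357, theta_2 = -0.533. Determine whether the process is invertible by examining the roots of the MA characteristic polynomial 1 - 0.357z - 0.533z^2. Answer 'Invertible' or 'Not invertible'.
\text{Invertible}

The MA(q) characteristic polynomial is P(z) = 1 - 0.357z - 0.533z^2.
Invertibility requires all roots to lie outside the unit circle, i.e. |z| > 1 for every root.
Set 1 + (-0.357) z + (-0.533) z^2 = 0, i.e. a z^2 + b z + c = 0 with a = -0.533, b = -0.357, c = 1.
Discriminant D = b^2 - 4ac = (-0.357)^2 - 4*(-0.533)*1 = 0.127449 - (-2.132) = 2.259449.
D >= 0, so the roots are real: z = (-b +/- sqrt(D)) / (2a) = (0.357 +/- 1.503146) / (-1.066).
  z_1 = (0.357 + 1.503146) / (-1.066) = -1.745,   |z_1| = 1.745.
  z_2 = (0.357 - 1.503146) / (-1.066) = 1.0752,   |z_2| = 1.0752.
Moduli of all roots: 1.7450, 1.0752.
All moduli strictly greater than 1? Yes.
Verdict: Invertible.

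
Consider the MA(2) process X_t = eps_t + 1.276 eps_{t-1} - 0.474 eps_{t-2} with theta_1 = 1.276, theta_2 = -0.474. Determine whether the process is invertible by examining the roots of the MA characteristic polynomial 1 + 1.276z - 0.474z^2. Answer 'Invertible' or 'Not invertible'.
\text{Not invertible}

The MA(q) characteristic polynomial is P(z) = 1 + 1.276z - 0.474z^2.
Invertibility requires all roots to lie outside the unit circle, i.e. |z| > 1 for every root.
Set 1 + (1.276) z + (-0.474) z^2 = 0, i.e. a z^2 + b z + c = 0 with a = -0.474, b = 1.276, c = 1.
Discriminant D = b^2 - 4ac = (1.276)^2 - 4*(-0.474)*1 = 1.628176 - (-1.896) = 3.524176.
D >= 0, so the roots are real: z = (-b +/- sqrt(D)) / (2a) = (-1.276 +/- 1.877279) / (-0.948).
  z_1 = (-1.276 + 1.877279) / (-0.948) = -0.6343,   |z_1| = 0.6343.
  z_2 = (-1.276 - 1.877279) / (-0.948) = 3.3262,   |z_2| = 3.3262.
Moduli of all roots: 0.6343, 3.3262.
All moduli strictly greater than 1? No.
Verdict: Not invertible.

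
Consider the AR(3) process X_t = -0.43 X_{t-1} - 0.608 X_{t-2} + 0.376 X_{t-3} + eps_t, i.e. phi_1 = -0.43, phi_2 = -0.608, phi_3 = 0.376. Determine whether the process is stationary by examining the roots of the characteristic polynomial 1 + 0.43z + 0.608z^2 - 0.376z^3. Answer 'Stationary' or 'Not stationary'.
\text{Stationary}

The AR(p) characteristic polynomial is P(z) = 1 + 0.43z + 0.608z^2 - 0.376z^3.
Stationarity requires all roots to lie outside the unit circle, i.e. |z| > 1 for every root.
Degree 3: look for a simple real root z0 first, then factor out (1 - z/z0) and solve the remaining quadratic.
Testing z0 = 2.5: P(2.5) = 1 + (0.43)(2.5) + (0.608)(2.5)^2 + (-0.376)(2.5)^3
  = 1 + (1.075) + (3.8) + (-5.875) = 0.  So z_0 = 2.5 is a root, |z_0| = 2.5.
Divide out the factor (1 - 0.4 z) = (1 - z/z0) (since 1/z0 = 0.4):
  P(z) = (1 - 0.4 z)(1 + (0.83) z + (0.94) z^2)
  [check: z-coef 0.83 - (0.4) = 0.43; z^2-coef 0.94 - (0.4)(0.83) = 0.608; z^3-coef -(0.4)(0.94) = -0.376.]
Remaining roots from the quadratic factor 1 + (0.83) z + (0.94) z^2:
  Set 1 + (0.83) z + (0.94) z^2 = 0, i.e. a z^2 + b z + c = 0 with a = 0.94, b = 0.83, c = 1.
  Discriminant D = b^2 - 4ac = (0.83)^2 - 4*(0.94)*1 = 0.6889 - (3.76) = -3.0711.
  D < 0, so the roots are the complex-conjugate pair z = (-b +/- i sqrt(-D)) / (2a) = -0.4415 +/- 0.9322i.
  For a conjugate pair |z|^2 = z * conj(z) = (product of roots) = c/a = 1/(0.94) = 1.06383, so |z| = sqrt(1.06383) = 1.0314 for both roots.
Moduli of all roots: 2.5000, 1.0314, 1.0314.
All moduli strictly greater than 1? Yes.
Verdict: Stationary.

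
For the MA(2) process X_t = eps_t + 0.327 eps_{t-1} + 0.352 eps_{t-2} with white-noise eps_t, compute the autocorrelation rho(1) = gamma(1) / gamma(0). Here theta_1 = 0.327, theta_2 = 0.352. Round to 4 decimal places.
\rho(1) = 0.3592

For an MA(q) process with theta_0 = 1, the autocovariance is
  gamma(k) = sigma^2 * sum_{i=0..q-k} theta_i * theta_{i+k},
and rho(k) = gamma(k) / gamma(0). Sigma^2 cancels.
  numerator   = (1)*(0.327) + (0.327)*(0.352) = 0.442104.
  denominator = (1)^2 + (0.327)^2 + (0.352)^2 = 1.230833.
  rho(1) = 0.442104 / 1.230833 = 0.3592.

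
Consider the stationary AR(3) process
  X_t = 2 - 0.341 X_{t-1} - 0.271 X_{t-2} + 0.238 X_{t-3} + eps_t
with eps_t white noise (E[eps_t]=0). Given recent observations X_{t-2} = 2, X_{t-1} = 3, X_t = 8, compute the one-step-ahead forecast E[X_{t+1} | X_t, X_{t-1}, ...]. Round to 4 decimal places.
E[X_{t+1} \mid \mathcal F_t] = -1.0650

For an AR(p) model X_t = c + sum_i phi_i X_{t-i} + eps_t, the
one-step-ahead conditional mean is
  E[X_{t+1} | X_t, ...] = c + sum_i phi_i X_{t+1-i}.
Substitute known values:
  E[X_{t+1} | ...] = 2 + (-0.341) * (8) + (-0.271) * (3) + (0.238) * (2)
                   = -1.0650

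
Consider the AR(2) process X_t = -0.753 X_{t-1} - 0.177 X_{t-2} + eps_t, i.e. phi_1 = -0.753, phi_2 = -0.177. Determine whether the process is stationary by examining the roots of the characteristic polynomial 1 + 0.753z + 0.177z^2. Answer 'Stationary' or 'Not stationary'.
\text{Stationary}

The AR(p) characteristic polynomial is P(z) = 1 + 0.753z + 0.177z^2.
Stationarity requires all roots to lie outside the unit circle, i.e. |z| > 1 for every root.
Set 1 + (0.753) z + (0.177) z^2 = 0, i.e. a z^2 + b z + c = 0 with a = 0.177, b = 0.753, c = 1.
Discriminant D = b^2 - 4ac = (0.753)^2 - 4*(0.177)*1 = 0.567009 - (0.708) = -0.140991.
D < 0, so the roots are the complex-conjugate pair z = (-b +/- i sqrt(-D)) / (2a) = -2.1271 +/- 1.0607i.
For a conjugate pair |z|^2 = z * conj(z) = (product of roots) = c/a = 1/(0.177) = 5.649718, so |z| = sqrt(5.649718) = 2.3769 for both roots.
Moduli of all roots: 2.3769, 2.3769.
All moduli strictly greater than 1? Yes.
Verdict: Stationary.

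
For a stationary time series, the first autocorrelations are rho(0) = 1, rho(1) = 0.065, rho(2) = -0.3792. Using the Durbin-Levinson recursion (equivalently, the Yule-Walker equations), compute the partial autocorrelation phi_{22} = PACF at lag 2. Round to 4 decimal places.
\phi_{22} = -0.3851

The PACF at lag k is phi_{kk}, the last component of the solution
to the Yule-Walker system G_k phi = r_k where
  (G_k)_{ij} = rho(|i - j|), (r_k)_i = rho(i), i,j = 1..k.
Equivalently, Durbin-Levinson gives phi_{kk} iteratively:
  phi_{11} = rho(1)
  phi_{kk} = [rho(k) - sum_{j=1..k-1} phi_{k-1,j} rho(k-j)]
            / [1 - sum_{j=1..k-1} phi_{k-1,j} rho(j)],
  phi_{k,j} = phi_{k-1,j} - phi_{kk} phi_{k-1,k-j},  j = 1..k-1.
Step k = 1:
  phi_11 = rho(1) = 0.065.
Step k = 2:
  phi_22 = [rho(2) - phi_11 rho(1)] / [1 - phi_11 rho(1)] = [-0.3792 - (0.065)(0.065)] / [1 - (0.065)(0.065)]
         = -0.383425 / 0.995775 = -0.3851.
Therefore phi_{22} = -0.3851.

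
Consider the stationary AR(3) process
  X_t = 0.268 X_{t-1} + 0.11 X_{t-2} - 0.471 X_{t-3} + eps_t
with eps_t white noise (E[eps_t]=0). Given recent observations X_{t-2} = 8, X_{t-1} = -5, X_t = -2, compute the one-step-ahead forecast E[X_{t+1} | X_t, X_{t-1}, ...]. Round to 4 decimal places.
E[X_{t+1} \mid \mathcal F_t] = -4.8540

For an AR(p) model X_t = c + sum_i phi_i X_{t-i} + eps_t, the
one-step-ahead conditional mean is
  E[X_{t+1} | X_t, ...] = c + sum_i phi_i X_{t+1-i}.
Substitute known values:
  E[X_{t+1} | ...] = (0.268) * (-2) + (0.11) * (-5) + (-0.471) * (8)
                   = -4.8540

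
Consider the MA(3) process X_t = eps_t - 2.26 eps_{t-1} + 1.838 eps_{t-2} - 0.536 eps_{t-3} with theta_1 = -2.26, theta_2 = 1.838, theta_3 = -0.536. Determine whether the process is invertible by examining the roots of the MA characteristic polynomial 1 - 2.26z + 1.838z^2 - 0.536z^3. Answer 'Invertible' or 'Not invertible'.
\text{Invertible}

The MA(q) characteristic polynomial is P(z) = 1 - 2.26z + 1.838z^2 - 0.536z^3.
Invertibility requires all roots to lie outside the unit circle, i.e. |z| > 1 for every root.
Degree 3: look for a simple real root z0 first, then factor out (1 - z/z0) and solve the remaining quadratic.
Testing z0 = 1.25: P(1.25) = 1 + (-2.26)(1.25) + (1.838)(1.25)^2 + (-0.536)(1.25)^3
  = 1 + (-2.825) + (2.871875) + (-1.046875) = 0.  So z_0 = 1.25 is a root, |z_0| = 1.25.
Divide out the factor (1 - 0.8 z) = (1 - z/z0) (since 1/z0 = 0.8):
  P(z) = (1 - 0.8 z)(1 + (-1.46) z + (0.67) z^2)
  [check: z-coef -1.46 - (0.8) = -2.26; z^2-coef 0.67 - (0.8)(-1.46) = 1.838; z^3-coef -(0.8)(0.67) = -0.536.]
Remaining roots from the quadratic factor 1 + (-1.46) z + (0.67) z^2:
  Set 1 + (-1.46) z + (0.67) z^2 = 0, i.e. a z^2 + b z + c = 0 with a = 0.67, b = -1.46, c = 1.
  Discriminant D = b^2 - 4ac = (-1.46)^2 - 4*(0.67)*1 = 2.1316 - (2.68) = -0.5484.
  D < 0, so the roots are the complex-conjugate pair z = (-b +/- i sqrt(-D)) / (2a) = 1.0896 +/- 0.5526i.
  For a conjugate pair |z|^2 = z * conj(z) = (product of roots) = c/a = 1/(0.67) = 1.492537, so |z| = sqrt(1.492537) = 1.2217 for both roots.
Moduli of all roots: 1.2500, 1.2217, 1.2217.
All moduli strictly greater than 1? Yes.
Verdict: Invertible.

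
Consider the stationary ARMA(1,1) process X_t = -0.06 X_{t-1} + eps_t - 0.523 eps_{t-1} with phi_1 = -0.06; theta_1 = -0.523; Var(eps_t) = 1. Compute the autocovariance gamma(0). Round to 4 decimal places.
\gamma(0) = 1.3411

Multiply the model equation by X_{t-k} and take expectations. With theta_0 = psi_0 = 1 and psi_j the MA(infinity) weights, this gives
  gamma(k) - sum_i phi_i gamma(k-i) = c_k,
  c_k = sigma^2 * sum_{j=k..q} theta_j psi_{j-k}   (c_k = 0 for k > q),
using gamma(-m) = gamma(m).
psi-weights needed (psi_j = theta_j + sum_i phi_i psi_{j-i}):
  psi_1 = theta_1 + phi_1 = -0.523 + (-0.06) = -0.583
Right-hand sides:
  c_0 = sigma^2 (1 + theta_1 psi_1) = 1 * (1 + (-0.523)(-0.583)) = 1 * 1.304909 = 1.304909
  c_1 = sigma^2 theta_1 = 1 * (-0.523) = -0.523
  c_2 = 0
Equations for k = 0 and k = 1 (AR order 1):
  gamma(0) = phi_1 gamma(1) + c_0
  gamma(1) = phi_1 gamma(0) + c_1
Substituting the second into the first: gamma(0) (1 - phi_1^2) = c_0 + phi_1 c_1, so
  gamma(0) = (c_0 + phi_1 c_1) / (1 - phi_1^2) = (1.304909 + (-0.06)(-0.523)) / (1 - (-0.06)^2) = 1.336289 / 0.9964 = 1.341117.
Therefore gamma(0) = 1.3411 (to 4 decimal places).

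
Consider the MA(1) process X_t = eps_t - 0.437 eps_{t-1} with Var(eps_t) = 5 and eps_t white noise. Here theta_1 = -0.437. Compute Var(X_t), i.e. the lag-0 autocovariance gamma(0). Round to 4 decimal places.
\gamma(0) = 5.9548

For an MA(q) process X_t = eps_t + sum_i theta_i eps_{t-i} with
Var(eps_t) = sigma^2, the variance is
  gamma(0) = sigma^2 * (1 + sum_i theta_i^2).
  sum_i theta_i^2 = (-0.437)^2 = 0.190969.
  gamma(0) = 5 * (1 + 0.190969) = 5 * 1.190969 = 5.954845, which rounds to 5.9548.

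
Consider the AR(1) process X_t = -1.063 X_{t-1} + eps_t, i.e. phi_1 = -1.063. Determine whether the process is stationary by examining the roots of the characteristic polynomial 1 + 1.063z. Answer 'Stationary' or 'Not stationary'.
\text{Not stationary}

The AR(p) characteristic polynomial is P(z) = 1 + 1.063z.
Stationarity requires all roots to lie outside the unit circle, i.e. |z| > 1 for every root.
This is linear in z: 1 + (1.063) z = 0  =>  z = -1/(1.063) = -0.940734,  |z| = 0.940734.
Moduli of all roots: 0.9407.
All moduli strictly greater than 1? No.
Verdict: Not stationary.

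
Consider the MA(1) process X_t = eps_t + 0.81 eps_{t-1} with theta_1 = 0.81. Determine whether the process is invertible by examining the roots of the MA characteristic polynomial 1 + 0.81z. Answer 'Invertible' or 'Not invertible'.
\text{Invertible}

The MA(q) characteristic polynomial is P(z) = 1 + 0.81z.
Invertibility requires all roots to lie outside the unit circle, i.e. |z| > 1 for every root.
This is linear in z: 1 + (0.81) z = 0  =>  z = -1/(0.81) = -1.234568,  |z| = 1.234568.
Moduli of all roots: 1.2346.
All moduli strictly greater than 1? Yes.
Verdict: Invertible.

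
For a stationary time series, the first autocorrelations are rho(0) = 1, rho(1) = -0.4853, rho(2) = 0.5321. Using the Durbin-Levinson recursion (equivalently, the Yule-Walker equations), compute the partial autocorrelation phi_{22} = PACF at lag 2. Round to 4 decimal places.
\phi_{22} = 0.3880

The PACF at lag k is phi_{kk}, the last component of the solution
to the Yule-Walker system G_k phi = r_k where
  (G_k)_{ij} = rho(|i - j|), (r_k)_i = rho(i), i,j = 1..k.
Equivalently, Durbin-Levinson gives phi_{kk} iteratively:
  phi_{11} = rho(1)
  phi_{kk} = [rho(k) - sum_{j=1..k-1} phi_{k-1,j} rho(k-j)]
            / [1 - sum_{j=1..k-1} phi_{k-1,j} rho(j)],
  phi_{k,j} = phi_{k-1,j} - phi_{kk} phi_{k-1,k-j},  j = 1..k-1.
Step k = 1:
  phi_11 = rho(1) = -0.4853.
Step k = 2:
  phi_22 = [rho(2) - phi_11 rho(1)] / [1 - phi_11 rho(1)] = [0.5321 - (-0.4853)(-0.4853)] / [1 - (-0.4853)(-0.4853)]
         = 0.29658391 / 0.76448391 = 0.388.
Therefore phi_{22} = 0.3880.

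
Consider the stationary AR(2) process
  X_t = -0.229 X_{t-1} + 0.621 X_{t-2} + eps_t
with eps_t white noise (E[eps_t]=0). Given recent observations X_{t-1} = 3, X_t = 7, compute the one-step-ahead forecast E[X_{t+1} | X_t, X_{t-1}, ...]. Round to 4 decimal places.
E[X_{t+1} \mid \mathcal F_t] = 0.2600

For an AR(p) model X_t = c + sum_i phi_i X_{t-i} + eps_t, the
one-step-ahead conditional mean is
  E[X_{t+1} | X_t, ...] = c + sum_i phi_i X_{t+1-i}.
Substitute known values:
  E[X_{t+1} | ...] = (-0.229) * (7) + (0.621) * (3)
                   = 0.2600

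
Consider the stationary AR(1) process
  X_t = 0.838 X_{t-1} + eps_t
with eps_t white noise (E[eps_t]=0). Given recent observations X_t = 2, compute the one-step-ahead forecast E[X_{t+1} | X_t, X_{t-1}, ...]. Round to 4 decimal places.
E[X_{t+1} \mid \mathcal F_t] = 1.6760

For an AR(p) model X_t = c + sum_i phi_i X_{t-i} + eps_t, the
one-step-ahead conditional mean is
  E[X_{t+1} | X_t, ...] = c + sum_i phi_i X_{t+1-i}.
Substitute known values:
  E[X_{t+1} | ...] = (0.838) * (2)
                   = 1.6760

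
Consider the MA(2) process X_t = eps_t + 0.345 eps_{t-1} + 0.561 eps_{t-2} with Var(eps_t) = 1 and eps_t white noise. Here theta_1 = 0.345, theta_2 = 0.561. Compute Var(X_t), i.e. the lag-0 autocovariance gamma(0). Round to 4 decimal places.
\gamma(0) = 1.4337

For an MA(q) process X_t = eps_t + sum_i theta_i eps_{t-i} with
Var(eps_t) = sigma^2, the variance is
  gamma(0) = sigma^2 * (1 + sum_i theta_i^2).
  sum_i theta_i^2 = (0.345)^2 + (0.561)^2 = 0.119025 + 0.314721 = 0.433746.
  gamma(0) = 1 * (1 + 0.433746) = 1 * 1.433746 = 1.433746, which rounds to 1.4337.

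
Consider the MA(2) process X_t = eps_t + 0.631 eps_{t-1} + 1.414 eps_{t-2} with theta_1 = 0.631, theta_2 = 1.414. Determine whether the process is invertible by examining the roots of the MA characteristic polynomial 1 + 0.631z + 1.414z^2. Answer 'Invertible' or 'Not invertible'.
\text{Not invertible}

The MA(q) characteristic polynomial is P(z) = 1 + 0.631z + 1.414z^2.
Invertibility requires all roots to lie outside the unit circle, i.e. |z| > 1 for every root.
Set 1 + (0.631) z + (1.414) z^2 = 0, i.e. a z^2 + b z + c = 0 with a = 1.414, b = 0.631, c = 1.
Discriminant D = b^2 - 4ac = (0.631)^2 - 4*(1.414)*1 = 0.398161 - (5.656) = -5.257839.
D < 0, so the roots are the complex-conjugate pair z = (-b +/- i sqrt(-D)) / (2a) = -0.2231 +/- 0.8108i.
For a conjugate pair |z|^2 = z * conj(z) = (product of roots) = c/a = 1/(1.414) = 0.707214, so |z| = sqrt(0.707214) = 0.841 for both roots.
Moduli of all roots: 0.8410, 0.8410.
All moduli strictly greater than 1? No.
Verdict: Not invertible.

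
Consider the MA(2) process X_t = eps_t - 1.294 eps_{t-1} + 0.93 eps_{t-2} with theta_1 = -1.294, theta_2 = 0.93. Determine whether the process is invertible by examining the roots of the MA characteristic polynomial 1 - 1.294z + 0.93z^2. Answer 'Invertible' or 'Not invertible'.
\text{Invertible}

The MA(q) characteristic polynomial is P(z) = 1 - 1.294z + 0.93z^2.
Invertibility requires all roots to lie outside the unit circle, i.e. |z| > 1 for every root.
Set 1 + (-1.294) z + (0.93) z^2 = 0, i.e. a z^2 + b z + c = 0 with a = 0.93, b = -1.294, c = 1.
Discriminant D = b^2 - 4ac = (-1.294)^2 - 4*(0.93)*1 = 1.674436 - (3.72) = -2.045564.
D < 0, so the roots are the complex-conjugate pair z = (-b +/- i sqrt(-D)) / (2a) = 0.6957 +/- 0.7689i.
For a conjugate pair |z|^2 = z * conj(z) = (product of roots) = c/a = 1/(0.93) = 1.075269, so |z| = sqrt(1.075269) = 1.037 for both roots.
Moduli of all roots: 1.0370, 1.0370.
All moduli strictly greater than 1? Yes.
Verdict: Invertible.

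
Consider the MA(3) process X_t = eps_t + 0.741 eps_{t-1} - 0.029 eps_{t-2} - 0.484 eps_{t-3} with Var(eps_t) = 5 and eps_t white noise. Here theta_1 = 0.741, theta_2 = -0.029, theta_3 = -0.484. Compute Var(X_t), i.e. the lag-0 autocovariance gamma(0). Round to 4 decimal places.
\gamma(0) = 8.9209

For an MA(q) process X_t = eps_t + sum_i theta_i eps_{t-i} with
Var(eps_t) = sigma^2, the variance is
  gamma(0) = sigma^2 * (1 + sum_i theta_i^2).
  sum_i theta_i^2 = (0.741)^2 + (-0.029)^2 + (-0.484)^2 = 0.549081 + 0.000841 + 0.234256 = 0.784178.
  gamma(0) = 5 * (1 + 0.784178) = 5 * 1.784178 = 8.92089, which rounds to 8.9209.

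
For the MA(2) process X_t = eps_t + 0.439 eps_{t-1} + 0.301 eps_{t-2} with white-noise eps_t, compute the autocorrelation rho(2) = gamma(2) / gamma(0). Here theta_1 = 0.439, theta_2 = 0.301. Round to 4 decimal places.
\rho(2) = 0.2345

For an MA(q) process with theta_0 = 1, the autocovariance is
  gamma(k) = sigma^2 * sum_{i=0..q-k} theta_i * theta_{i+k},
and rho(k) = gamma(k) / gamma(0). Sigma^2 cancels.
  numerator   = (1)*(0.301) = 0.301.
  denominator = (1)^2 + (0.439)^2 + (0.301)^2 = 1.283322.
  rho(2) = 0.301 / 1.283322 = 0.2345.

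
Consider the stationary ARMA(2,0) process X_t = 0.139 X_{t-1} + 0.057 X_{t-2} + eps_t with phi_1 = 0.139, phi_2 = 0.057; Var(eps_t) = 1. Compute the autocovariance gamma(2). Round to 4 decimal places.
\gamma(2) = 0.0795

Multiply the model equation by X_{t-k} and take expectations. With theta_0 = psi_0 = 1 and psi_j the MA(infinity) weights, this gives
  gamma(k) - sum_i phi_i gamma(k-i) = c_k,
  c_k = sigma^2 * sum_{j=k..q} theta_j psi_{j-k}   (c_k = 0 for k > q),
using gamma(-m) = gamma(m).
Pure AR (q = 0): c_0 = sigma^2 = 1, c_k = 0 for k >= 1.
Equations for k = 0, 1, 2 (AR order 2, c_2 = 0):
  (E0) gamma(0) = phi_1 gamma(1) + phi_2 gamma(2) + c_0
  (E1) gamma(1) = phi_1 gamma(0) + phi_2 gamma(1) + c_1
  (E2) gamma(2) = phi_1 gamma(1) + phi_2 gamma(0)
From (E1): gamma(1) = A gamma(0) + B with
  A = phi_1 / (1 - phi_2) = 0.139 / 0.943 = 0.147402,   B = c_1 / (1 - phi_2) = 0 / 0.943 = 0.
Insert (E2) into (E0): gamma(0) (1 - phi_2^2) = phi_1 (1 + phi_2) gamma(1) + c_0.
  phi_1 (1 + phi_2) = (0.139)(1.057) = 0.146923,   1 - phi_2^2 = 0.996751.
Replace gamma(1) by A gamma(0) + B and collect gamma(0):
  gamma(0) [0.996751 - (0.146923)(0.147402)] = c_0 = 1
  gamma(0) * 0.975094 = 1
  gamma(0) = 1 / 0.975094 = 1.025542.
  gamma(1) = A gamma(0) = (0.147402)(1.025542) = 0.151167.
  gamma(2) = phi_1 gamma(1) + phi_2 gamma(0) = (0.139)(0.151167) + (0.057)(1.025542) = 0.079468.
Therefore gamma(2) = 0.0795 (to 4 decimal places).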